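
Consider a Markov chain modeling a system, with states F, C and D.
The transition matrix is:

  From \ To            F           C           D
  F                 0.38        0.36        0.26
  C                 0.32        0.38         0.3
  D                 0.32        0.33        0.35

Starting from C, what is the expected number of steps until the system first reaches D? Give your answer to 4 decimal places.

Let t(s) be the expected number of steps to first reach D from state s, with t(D) = 0. Conditioning on the first step:
t(F) = 1 + 0.38·t(F) + 0.36·t(C)
t(C) = 1 + 0.32·t(F) + 0.38·t(C)
Solving: t(F) = 3.6404, t(C) = 3.4918.
Expected steps from C to D: 3.4918.

3.4918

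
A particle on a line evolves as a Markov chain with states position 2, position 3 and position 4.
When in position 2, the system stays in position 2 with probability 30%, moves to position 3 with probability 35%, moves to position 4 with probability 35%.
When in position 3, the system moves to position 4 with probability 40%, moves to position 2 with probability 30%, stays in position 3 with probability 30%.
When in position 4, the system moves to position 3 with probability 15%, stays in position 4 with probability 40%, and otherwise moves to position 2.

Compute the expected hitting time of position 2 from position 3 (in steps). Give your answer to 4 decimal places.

Let t(s) be the expected number of steps to first reach position 2 from state s, with t(position 2) = 0. Conditioning on the first step:
t(position 3) = 1 + 0.3·t(position 3) + 0.4·t(position 4)
t(position 4) = 1 + 0.15·t(position 3) + 0.4·t(position 4)
Solving: t(position 3) = 2.7778, t(position 4) = 2.3611.
Expected steps from position 3 to position 2: 2.7778.

2.7778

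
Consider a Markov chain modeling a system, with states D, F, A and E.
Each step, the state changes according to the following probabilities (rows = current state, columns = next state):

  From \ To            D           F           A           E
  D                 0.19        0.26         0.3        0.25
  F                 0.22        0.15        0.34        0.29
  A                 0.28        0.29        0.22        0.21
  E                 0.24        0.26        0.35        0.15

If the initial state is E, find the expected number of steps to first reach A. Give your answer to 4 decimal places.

2.9722

Let t(s) be the expected number of steps to first reach A from state s, with t(A) = 0. Conditioning on the first step:
t(D) = 1 + 0.19·t(D) + 0.26·t(F) + 0.25·t(E)
t(F) = 1 + 0.22·t(D) + 0.15·t(F) + 0.29·t(E)
t(E) = 1 + 0.24·t(D) + 0.26·t(F) + 0.15·t(E)
Solving: t(D) = 3.1137, t(F) = 2.9964, t(E) = 2.9722.
Expected steps from E to A: 2.9722.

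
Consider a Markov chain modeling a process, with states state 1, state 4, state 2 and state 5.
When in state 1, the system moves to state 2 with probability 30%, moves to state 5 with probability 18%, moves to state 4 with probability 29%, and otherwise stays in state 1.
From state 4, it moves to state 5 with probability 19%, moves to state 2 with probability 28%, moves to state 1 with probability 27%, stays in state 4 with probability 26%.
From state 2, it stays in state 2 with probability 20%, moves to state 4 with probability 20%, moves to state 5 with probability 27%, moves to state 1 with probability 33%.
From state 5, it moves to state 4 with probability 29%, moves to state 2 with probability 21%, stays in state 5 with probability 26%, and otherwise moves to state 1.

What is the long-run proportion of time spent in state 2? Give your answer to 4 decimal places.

Let the stationary distribution be π with π = πP and π_1 + π_2 + π_3 + π_4 = 1.
π_1 = 0.23·π_1 + 0.27·π_2 + 0.33·π_3 + 0.24·π_4
π_2 = 0.29·π_1 + 0.26·π_2 + 0.2·π_3 + 0.29·π_4
π_3 = 0.3·π_1 + 0.28·π_2 + 0.2·π_3 + 0.21·π_4
Solving with the normalization constraint gives π = (0.2676, 0.2597, 0.2498, 0.2229).
So the stationary probability of state 2 is 0.2498.

0.2498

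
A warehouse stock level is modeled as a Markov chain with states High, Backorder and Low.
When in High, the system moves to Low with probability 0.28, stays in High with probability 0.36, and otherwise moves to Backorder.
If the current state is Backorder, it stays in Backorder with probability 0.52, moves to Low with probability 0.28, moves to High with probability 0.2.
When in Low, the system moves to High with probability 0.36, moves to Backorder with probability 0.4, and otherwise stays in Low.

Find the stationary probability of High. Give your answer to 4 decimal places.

0.2894

Let the stationary distribution be π with π = πP and π_1 + π_2 + π_3 = 1.
π_1 = 0.36·π_1 + 0.2·π_2 + 0.36·π_3
π_2 = 0.36·π_1 + 0.52·π_2 + 0.4·π_3
Solving with the normalization constraint gives π = (0.2894, 0.4414, 0.2692).
So the stationary probability of High is 0.2894.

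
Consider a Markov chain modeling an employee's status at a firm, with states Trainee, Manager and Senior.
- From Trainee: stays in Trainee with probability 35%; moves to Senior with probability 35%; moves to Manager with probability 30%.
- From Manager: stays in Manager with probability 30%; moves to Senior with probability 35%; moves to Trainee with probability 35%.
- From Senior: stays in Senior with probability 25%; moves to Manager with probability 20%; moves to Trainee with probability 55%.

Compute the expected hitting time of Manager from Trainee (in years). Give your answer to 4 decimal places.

3.7288

Let t(s) be the expected number of years to first reach Manager from state s, with t(Manager) = 0. Conditioning on the first year:
t(Trainee) = 1 + 0.35·t(Trainee) + 0.35·t(Senior)
t(Senior) = 1 + 0.55·t(Trainee) + 0.25·t(Senior)
Solving: t(Trainee) = 3.7288, t(Senior) = 4.0678.
Expected years from Trainee to Manager: 3.7288.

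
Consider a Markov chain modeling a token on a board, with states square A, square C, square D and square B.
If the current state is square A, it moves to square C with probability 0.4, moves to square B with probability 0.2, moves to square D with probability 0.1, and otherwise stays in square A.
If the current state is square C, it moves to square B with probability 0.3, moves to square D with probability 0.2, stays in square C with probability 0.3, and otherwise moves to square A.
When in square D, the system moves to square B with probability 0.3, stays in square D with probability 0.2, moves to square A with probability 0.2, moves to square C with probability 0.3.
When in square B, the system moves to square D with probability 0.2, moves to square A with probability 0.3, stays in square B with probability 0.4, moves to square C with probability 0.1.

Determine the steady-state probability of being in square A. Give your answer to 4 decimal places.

Let the stationary distribution be π with π = πP and π_1 + π_2 + π_3 + π_4 = 1.
π_1 = 0.3·π_1 + 0.2·π_2 + 0.2·π_3 + 0.3·π_4
π_2 = 0.4·π_1 + 0.3·π_2 + 0.3·π_3 + 0.1·π_4
π_3 = 0.1·π_1 + 0.2·π_2 + 0.2·π_3 + 0.2·π_4
Solving with the normalization constraint gives π = (0.2561, 0.2646, 0.1744, 0.3049).
So the stationary probability of square A is 0.2561.

0.2561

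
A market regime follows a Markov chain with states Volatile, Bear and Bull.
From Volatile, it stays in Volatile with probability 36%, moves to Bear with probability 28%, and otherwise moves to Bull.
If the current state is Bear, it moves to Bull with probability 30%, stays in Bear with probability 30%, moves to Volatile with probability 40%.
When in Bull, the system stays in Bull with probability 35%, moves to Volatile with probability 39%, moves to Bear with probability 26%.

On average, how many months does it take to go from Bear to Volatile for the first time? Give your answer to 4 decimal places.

2.5199

Let t(s) be the expected number of months to first reach Volatile from state s, with t(Volatile) = 0. Conditioning on the first month:
t(Bear) = 1 + 0.3·t(Bear) + 0.3·t(Bull)
t(Bull) = 1 + 0.26·t(Bear) + 0.35·t(Bull)
Solving: t(Bear) = 2.5199, t(Bull) = 2.5464.
Expected months from Bear to Volatile: 2.5199.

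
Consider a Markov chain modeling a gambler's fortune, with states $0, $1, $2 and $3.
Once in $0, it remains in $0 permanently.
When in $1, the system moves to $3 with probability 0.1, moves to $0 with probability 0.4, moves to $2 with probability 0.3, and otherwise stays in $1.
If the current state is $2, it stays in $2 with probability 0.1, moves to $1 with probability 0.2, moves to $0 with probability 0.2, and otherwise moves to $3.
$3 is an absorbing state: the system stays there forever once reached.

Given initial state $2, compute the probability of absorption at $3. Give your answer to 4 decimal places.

Let h(s) be the probability of absorption at $3 starting from transient state s. Then h($3) = 1 and h($0) = 0. By first-step analysis:
h($1) = 0.4·0 + 0.2·h($1) + 0.3·h($2) + 0.1·1
h($2) = 0.2·0 + 0.2·h($1) + 0.1·h($2) + 0.5·1
Solving: h($1) = 0.3636, h($2) = 0.6364.
Starting from $2, the probability is 0.6364.

0.6364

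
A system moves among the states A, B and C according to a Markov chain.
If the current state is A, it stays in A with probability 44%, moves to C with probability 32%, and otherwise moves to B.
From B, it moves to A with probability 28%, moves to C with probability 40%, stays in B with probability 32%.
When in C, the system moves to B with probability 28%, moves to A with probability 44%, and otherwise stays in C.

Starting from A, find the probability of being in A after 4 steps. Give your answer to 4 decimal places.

0.3960

Propagate the distribution vector 4 steps from A.
After 0 steps: (1.0000, 0.0000, 0.0000)
After 1 step: (0.4400, 0.2400, 0.3200)
After 2 steps: (0.4016, 0.2720, 0.3264)
After 3 steps: (0.3965, 0.2748, 0.3287)
After 4 steps: (0.3960, 0.2751, 0.3288)
P(in A after 4 steps) = 0.3960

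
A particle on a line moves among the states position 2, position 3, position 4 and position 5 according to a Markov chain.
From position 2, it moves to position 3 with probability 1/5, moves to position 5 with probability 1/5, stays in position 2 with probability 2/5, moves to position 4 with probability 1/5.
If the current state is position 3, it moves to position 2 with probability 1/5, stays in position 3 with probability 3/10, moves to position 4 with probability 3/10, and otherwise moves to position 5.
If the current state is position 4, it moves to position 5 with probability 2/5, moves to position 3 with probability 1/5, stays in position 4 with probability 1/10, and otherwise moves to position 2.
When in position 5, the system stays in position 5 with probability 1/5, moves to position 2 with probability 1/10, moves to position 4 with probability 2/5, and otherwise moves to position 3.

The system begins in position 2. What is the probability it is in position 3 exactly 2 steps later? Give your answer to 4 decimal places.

Propagate the distribution vector 2 steps from position 2.
After 0 steps: (1.0000, 0.0000, 0.0000, 0.0000)
After 1 step: (0.4000, 0.2000, 0.2000, 0.2000)
After 2 steps: (0.2800, 0.2400, 0.2400, 0.2400)
P(in position 3 after 2 steps) = 0.2400

0.2400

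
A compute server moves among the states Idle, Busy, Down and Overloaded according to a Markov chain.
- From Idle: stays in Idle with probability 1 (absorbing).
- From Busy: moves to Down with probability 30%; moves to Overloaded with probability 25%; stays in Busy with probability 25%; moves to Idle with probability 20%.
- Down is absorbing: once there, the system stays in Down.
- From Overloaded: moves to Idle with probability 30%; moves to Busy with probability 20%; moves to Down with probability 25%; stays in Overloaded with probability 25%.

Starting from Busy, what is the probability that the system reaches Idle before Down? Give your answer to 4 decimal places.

0.4390

Let h(s) be the probability of absorption at Idle starting from transient state s. Then h(Idle) = 1 and h(Down) = 0. By first-step analysis:
h(Busy) = 0.2·1 + 0.25·h(Busy) + 0.3·0 + 0.25·h(Overloaded)
h(Overloaded) = 0.3·1 + 0.2·h(Busy) + 0.25·0 + 0.25·h(Overloaded)
Solving: h(Busy) = 0.4390, h(Overloaded) = 0.5171.
Starting from Busy, the probability is 0.4390.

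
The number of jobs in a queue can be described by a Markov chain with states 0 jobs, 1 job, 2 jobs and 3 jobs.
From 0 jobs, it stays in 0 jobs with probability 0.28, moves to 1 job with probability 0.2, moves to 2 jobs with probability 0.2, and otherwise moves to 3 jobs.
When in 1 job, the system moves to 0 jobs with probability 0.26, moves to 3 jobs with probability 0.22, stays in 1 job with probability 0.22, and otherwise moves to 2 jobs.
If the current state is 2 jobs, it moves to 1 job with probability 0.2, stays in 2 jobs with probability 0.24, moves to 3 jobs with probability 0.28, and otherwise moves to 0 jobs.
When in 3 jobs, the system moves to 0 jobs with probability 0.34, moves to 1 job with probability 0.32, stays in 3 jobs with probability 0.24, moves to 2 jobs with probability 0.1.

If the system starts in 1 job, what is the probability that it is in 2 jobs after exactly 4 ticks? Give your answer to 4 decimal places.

0.2052

Propagate the distribution vector 4 ticks from 1 job.
After 0 ticks: (0.0000, 1.0000, 0.0000, 0.0000)
After 1 tick: (0.2600, 0.2200, 0.3000, 0.2200)
After 2 ticks: (0.2888, 0.2308, 0.2120, 0.2684)
After 3 ticks: (0.2915, 0.2368, 0.2047, 0.2670)
After 4 ticks: (0.2913, 0.2368, 0.2052, 0.2668)
P(in 2 jobs after 4 ticks) = 0.2052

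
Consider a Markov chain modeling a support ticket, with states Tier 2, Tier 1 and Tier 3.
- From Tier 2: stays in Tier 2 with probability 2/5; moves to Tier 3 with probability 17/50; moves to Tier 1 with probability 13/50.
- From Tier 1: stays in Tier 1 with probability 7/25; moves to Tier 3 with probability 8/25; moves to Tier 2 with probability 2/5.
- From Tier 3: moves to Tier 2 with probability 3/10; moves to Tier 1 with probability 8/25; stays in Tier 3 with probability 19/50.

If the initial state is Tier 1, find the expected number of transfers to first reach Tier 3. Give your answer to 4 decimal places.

Let t(s) be the expected number of transfers to first reach Tier 3 from state s, with t(Tier 3) = 0. Conditioning on the first transfer:
t(Tier 2) = 1 + 0.4·t(Tier 2) + 0.26·t(Tier 1)
t(Tier 1) = 1 + 0.4·t(Tier 2) + 0.28·t(Tier 1)
Solving: t(Tier 2) = 2.9878, t(Tier 1) = 3.0488.
Expected transfers from Tier 1 to Tier 3: 3.0488.

3.0488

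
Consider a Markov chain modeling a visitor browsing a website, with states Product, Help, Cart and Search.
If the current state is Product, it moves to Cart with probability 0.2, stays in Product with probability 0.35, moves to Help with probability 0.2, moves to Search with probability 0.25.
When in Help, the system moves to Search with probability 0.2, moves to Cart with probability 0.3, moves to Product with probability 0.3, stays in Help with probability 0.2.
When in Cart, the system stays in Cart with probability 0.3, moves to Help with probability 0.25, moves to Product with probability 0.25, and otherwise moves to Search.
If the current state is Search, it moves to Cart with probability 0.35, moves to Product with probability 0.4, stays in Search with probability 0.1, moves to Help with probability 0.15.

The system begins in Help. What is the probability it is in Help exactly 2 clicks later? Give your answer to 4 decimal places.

0.2050

Propagate the distribution vector 2 clicks from Help.
After 0 clicks: (0.0000, 1.0000, 0.0000, 0.0000)
After 1 click: (0.3000, 0.2000, 0.3000, 0.2000)
After 2 clicks: (0.3200, 0.2050, 0.2800, 0.1950)
P(in Help after 2 clicks) = 0.2050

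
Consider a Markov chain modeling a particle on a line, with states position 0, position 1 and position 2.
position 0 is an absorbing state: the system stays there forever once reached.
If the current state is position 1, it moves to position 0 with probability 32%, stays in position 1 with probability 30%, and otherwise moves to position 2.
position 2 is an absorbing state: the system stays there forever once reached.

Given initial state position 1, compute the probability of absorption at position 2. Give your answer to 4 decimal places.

Let h(s) be the probability of absorption at position 2 starting from transient state s. Then h(position 2) = 1 and h(position 0) = 0. By first-step analysis:
h(position 1) = 0.32·0 + 0.3·h(position 1) + 0.38·1
Solving: h(position 1) = 0.5429.
Starting from position 1, the probability is 0.5429.

0.5429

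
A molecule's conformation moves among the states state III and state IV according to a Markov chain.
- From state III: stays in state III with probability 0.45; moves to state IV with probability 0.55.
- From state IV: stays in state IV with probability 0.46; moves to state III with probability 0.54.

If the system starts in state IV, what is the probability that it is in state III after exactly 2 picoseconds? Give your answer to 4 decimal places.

0.4914

Sum over the intermediate state after 1 picosecond:
P = P(state IV→state III)·P(state III→state III) + P(state IV→state IV)·P(state IV→state III)
  = 0.54×0.45 + 0.46×0.54
  = 0.2430 + 0.2484 = 0.4914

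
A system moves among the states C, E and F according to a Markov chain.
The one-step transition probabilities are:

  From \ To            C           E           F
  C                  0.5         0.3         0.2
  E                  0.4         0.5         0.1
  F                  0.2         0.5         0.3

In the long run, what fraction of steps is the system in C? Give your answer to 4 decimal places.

Let the stationary distribution be π with π = πP and π_1 + π_2 + π_3 = 1.
π_1 = 0.5·π_1 + 0.4·π_2 + 0.2·π_3
π_2 = 0.3·π_1 + 0.5·π_2 + 0.5·π_3
Solving with the normalization constraint gives π = (0.4054, 0.4189, 0.1757).
So the stationary probability of C is 0.4054.

0.4054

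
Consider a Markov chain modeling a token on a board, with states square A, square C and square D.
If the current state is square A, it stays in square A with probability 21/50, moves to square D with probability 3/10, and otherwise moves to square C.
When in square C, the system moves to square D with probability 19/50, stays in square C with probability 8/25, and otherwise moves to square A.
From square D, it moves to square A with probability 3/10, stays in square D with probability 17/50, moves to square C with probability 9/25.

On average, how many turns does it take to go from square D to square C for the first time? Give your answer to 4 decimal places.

Let t(s) be the expected number of turns to first reach square C from state s, with t(square C) = 0. Conditioning on the first turn:
t(square A) = 1 + 0.42·t(square A) + 0.3·t(square D)
t(square D) = 1 + 0.3·t(square A) + 0.34·t(square D)
Solving: t(square A) = 3.2787, t(square D) = 3.0055.
Expected turns from square D to square C: 3.0055.

3.0055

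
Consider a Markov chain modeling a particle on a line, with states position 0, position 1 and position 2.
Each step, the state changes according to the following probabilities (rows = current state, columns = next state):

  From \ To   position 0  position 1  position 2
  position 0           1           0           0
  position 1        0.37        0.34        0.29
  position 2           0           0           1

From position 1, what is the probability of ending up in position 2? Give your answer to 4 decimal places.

Let h(s) be the probability of absorption at position 2 starting from transient state s. Then h(position 2) = 1 and h(position 0) = 0. By first-step analysis:
h(position 1) = 0.37·0 + 0.34·h(position 1) + 0.29·1
Solving: h(position 1) = 0.4394.
Starting from position 1, the probability is 0.4394.

0.4394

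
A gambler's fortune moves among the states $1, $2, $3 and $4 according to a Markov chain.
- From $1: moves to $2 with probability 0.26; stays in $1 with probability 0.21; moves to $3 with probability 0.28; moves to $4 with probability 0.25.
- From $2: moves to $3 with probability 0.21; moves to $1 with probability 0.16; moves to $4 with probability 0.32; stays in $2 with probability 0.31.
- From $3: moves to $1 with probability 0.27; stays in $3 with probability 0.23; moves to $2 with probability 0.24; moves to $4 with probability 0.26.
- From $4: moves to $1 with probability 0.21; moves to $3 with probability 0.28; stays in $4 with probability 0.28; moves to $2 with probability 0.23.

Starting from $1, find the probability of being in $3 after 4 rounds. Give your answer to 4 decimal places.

Propagate the distribution vector 4 rounds from $1.
After 0 rounds: (1.0000, 0.0000, 0.0000, 0.0000)
After 1 round: (0.2100, 0.2600, 0.2800, 0.2500)
After 2 rounds: (0.2138, 0.2599, 0.2478, 0.2785)
After 3 rounds: (0.2119, 0.2597, 0.2494, 0.2790)
After 4 rounds: (0.2120, 0.2596, 0.2494, 0.2790)
P(in $3 after 4 rounds) = 0.2494

0.2494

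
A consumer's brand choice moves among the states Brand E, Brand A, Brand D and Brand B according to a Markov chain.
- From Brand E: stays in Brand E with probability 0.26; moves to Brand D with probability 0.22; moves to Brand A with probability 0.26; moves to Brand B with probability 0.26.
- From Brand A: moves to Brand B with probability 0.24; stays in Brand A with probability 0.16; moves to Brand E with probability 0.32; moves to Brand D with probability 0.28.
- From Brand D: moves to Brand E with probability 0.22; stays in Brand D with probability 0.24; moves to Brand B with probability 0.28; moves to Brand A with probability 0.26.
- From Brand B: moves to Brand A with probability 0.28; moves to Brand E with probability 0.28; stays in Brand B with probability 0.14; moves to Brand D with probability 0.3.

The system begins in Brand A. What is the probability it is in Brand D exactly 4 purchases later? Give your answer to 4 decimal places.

Propagate the distribution vector 4 purchases from Brand A.
After 0 purchases: (0.0000, 1.0000, 0.0000, 0.0000)
After 1 purchase: (0.3200, 0.1600, 0.2800, 0.2400)
After 2 purchases: (0.2632, 0.2488, 0.2544, 0.2336)
After 3 purchases: (0.2694, 0.2398, 0.2587, 0.2321)
After 4 purchases: (0.2687, 0.2407, 0.2581, 0.2325)
P(in Brand D after 4 purchases) = 0.2581

0.2581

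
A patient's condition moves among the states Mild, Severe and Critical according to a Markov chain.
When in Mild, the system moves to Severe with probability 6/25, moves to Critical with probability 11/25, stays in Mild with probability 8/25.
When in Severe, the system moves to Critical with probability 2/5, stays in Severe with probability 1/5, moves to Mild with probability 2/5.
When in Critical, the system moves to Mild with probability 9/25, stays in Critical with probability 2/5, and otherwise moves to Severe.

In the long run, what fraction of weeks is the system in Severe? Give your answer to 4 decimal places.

Let the stationary distribution be π with π = πP and π_1 + π_2 + π_3 = 1.
π_1 = 0.32·π_1 + 0.4·π_2 + 0.36·π_3
π_2 = 0.24·π_1 + 0.2·π_2 + 0.24·π_3
Solving with the normalization constraint gives π = (0.3550, 0.2308, 0.4142).
So the stationary probability of Severe is 0.2308.

0.2308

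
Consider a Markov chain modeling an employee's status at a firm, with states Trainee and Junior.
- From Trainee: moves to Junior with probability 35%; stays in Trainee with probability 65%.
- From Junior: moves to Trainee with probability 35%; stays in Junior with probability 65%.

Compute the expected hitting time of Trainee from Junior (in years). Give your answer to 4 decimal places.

Let t(s) be the expected number of years to first reach Trainee from state s, with t(Trainee) = 0. Conditioning on the first year:
t(Junior) = 1 + 0.65·t(Junior)
Solving: t(Junior) = 2.8571.
Expected years from Junior to Trainee: 2.8571.

2.8571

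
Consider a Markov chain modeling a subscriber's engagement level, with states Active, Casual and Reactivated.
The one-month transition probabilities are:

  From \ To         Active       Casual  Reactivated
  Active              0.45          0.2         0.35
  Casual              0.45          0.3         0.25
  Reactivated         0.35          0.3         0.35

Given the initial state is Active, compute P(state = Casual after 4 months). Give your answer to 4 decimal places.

0.2583

Propagate the distribution vector 4 months from Active.
After 0 months: (1.0000, 0.0000, 0.0000)
After 1 month: (0.4500, 0.2000, 0.3500)
After 2 months: (0.4150, 0.2550, 0.3300)
After 3 months: (0.4170, 0.2585, 0.3245)
After 4 months: (0.4176, 0.2583, 0.3242)
P(in Casual after 4 months) = 0.2583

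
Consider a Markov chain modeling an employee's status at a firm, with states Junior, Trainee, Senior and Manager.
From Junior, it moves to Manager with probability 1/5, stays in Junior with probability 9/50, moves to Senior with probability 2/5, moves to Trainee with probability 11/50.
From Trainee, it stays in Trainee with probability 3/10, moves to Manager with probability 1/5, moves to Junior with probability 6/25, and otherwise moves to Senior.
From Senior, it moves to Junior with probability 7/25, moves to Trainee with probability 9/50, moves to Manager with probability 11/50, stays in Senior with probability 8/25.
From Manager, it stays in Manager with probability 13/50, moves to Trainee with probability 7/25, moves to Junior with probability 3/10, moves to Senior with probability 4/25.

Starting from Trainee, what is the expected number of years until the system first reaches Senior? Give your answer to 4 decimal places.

3.6750

Let t(s) be the expected number of years to first reach Senior from state s, with t(Senior) = 0. Conditioning on the first year:
t(Junior) = 1 + 0.18·t(Junior) + 0.22·t(Trainee) + 0.2·t(Manager)
t(Trainee) = 1 + 0.24·t(Junior) + 0.3·t(Trainee) + 0.2·t(Manager)
t(Manager) = 1 + 0.3·t(Junior) + 0.28·t(Trainee) + 0.26·t(Manager)
Solving: t(Junior) = 3.1896, t(Trainee) = 3.6750, t(Manager) = 4.0350.
Expected years from Trainee to Senior: 3.6750.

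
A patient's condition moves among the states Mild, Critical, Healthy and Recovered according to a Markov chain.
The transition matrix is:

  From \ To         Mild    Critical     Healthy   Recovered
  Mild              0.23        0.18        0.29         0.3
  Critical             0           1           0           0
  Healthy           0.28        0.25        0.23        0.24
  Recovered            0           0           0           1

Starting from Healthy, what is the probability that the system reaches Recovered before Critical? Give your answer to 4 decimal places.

0.5253

Let h(s) be the probability of absorption at Recovered starting from transient state s. Then h(Recovered) = 1 and h(Critical) = 0. By first-step analysis:
h(Mild) = 0.23·h(Mild) + 0.18·0 + 0.29·h(Healthy) + 0.3·1
h(Healthy) = 0.28·h(Mild) + 0.25·0 + 0.23·h(Healthy) + 0.24·1
Solving: h(Mild) = 0.5875, h(Healthy) = 0.5253.
Starting from Healthy, the probability is 0.5253.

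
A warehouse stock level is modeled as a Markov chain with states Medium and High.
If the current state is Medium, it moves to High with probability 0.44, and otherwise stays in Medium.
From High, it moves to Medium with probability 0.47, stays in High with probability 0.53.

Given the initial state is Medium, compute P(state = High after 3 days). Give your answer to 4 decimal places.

0.4832

Propagate the distribution vector 3 days from Medium.
After 0 days: (1.0000, 0.0000)
After 1 day: (0.5600, 0.4400)
After 2 days: (0.5204, 0.4796)
After 3 days: (0.5168, 0.4832)
P(in High after 3 days) = 0.4832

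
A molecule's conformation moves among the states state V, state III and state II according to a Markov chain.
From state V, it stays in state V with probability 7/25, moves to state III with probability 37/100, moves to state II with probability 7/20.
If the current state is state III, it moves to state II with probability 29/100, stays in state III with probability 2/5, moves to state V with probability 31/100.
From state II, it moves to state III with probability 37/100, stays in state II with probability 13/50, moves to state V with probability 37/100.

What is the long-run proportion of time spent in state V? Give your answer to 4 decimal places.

Let the stationary distribution be π with π = πP and π_1 + π_2 + π_3 = 1.
π_1 = 0.28·π_1 + 0.31·π_2 + 0.37·π_3
π_2 = 0.37·π_1 + 0.4·π_2 + 0.37·π_3
Solving with the normalization constraint gives π = (0.3185, 0.3814, 0.3001).
So the stationary probability of state V is 0.3185.

0.3185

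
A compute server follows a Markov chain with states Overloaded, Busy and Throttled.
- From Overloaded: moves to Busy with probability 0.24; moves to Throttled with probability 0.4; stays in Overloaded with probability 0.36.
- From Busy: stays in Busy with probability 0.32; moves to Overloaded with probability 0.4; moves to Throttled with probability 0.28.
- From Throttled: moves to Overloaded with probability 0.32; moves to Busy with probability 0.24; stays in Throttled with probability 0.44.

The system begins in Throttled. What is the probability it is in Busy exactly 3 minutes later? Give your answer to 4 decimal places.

Propagate the distribution vector 3 minutes from Throttled.
After 0 minutes: (0.0000, 0.0000, 1.0000)
After 1 minute: (0.3200, 0.2400, 0.4400)
After 2 minutes: (0.3520, 0.2592, 0.3888)
After 3 minutes: (0.3548, 0.2607, 0.3844)
P(in Busy after 3 minutes) = 0.2607

0.2607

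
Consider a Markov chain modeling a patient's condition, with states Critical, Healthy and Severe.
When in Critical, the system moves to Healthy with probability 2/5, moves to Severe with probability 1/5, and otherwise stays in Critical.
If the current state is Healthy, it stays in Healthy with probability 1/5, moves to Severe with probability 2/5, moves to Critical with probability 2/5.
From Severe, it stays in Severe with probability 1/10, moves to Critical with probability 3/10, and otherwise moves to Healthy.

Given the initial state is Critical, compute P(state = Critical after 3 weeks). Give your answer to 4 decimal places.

Propagate the distribution vector 3 weeks from Critical.
After 0 weeks: (1.0000, 0.0000, 0.0000)
After 1 week: (0.4000, 0.4000, 0.2000)
After 2 weeks: (0.3800, 0.3600, 0.2600)
After 3 weeks: (0.3740, 0.3800, 0.2460)
P(in Critical after 3 weeks) = 0.3740

0.3740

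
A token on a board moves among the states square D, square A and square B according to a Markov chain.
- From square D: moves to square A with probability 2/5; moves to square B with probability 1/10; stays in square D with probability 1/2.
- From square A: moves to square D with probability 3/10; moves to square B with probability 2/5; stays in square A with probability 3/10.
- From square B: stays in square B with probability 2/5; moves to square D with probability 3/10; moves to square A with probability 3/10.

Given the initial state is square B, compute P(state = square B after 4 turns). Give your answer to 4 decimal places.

Propagate the distribution vector 4 turns from square B.
After 0 turns: (0.0000, 0.0000, 1.0000)
After 1 turn: (0.3000, 0.3000, 0.4000)
After 2 turns: (0.3600, 0.3300, 0.3100)
After 3 turns: (0.3720, 0.3360, 0.2920)
After 4 turns: (0.3744, 0.3372, 0.2884)
P(in square B after 4 turns) = 0.2884

0.2884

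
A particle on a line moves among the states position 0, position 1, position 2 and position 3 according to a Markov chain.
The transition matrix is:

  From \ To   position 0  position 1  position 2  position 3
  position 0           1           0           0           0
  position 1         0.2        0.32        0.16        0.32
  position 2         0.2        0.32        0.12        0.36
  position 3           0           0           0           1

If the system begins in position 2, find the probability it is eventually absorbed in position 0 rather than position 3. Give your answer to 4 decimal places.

Let h(s) be the probability of absorption at position 0 starting from transient state s. Then h(position 0) = 1 and h(position 3) = 0. By first-step analysis:
h(position 1) = 0.2·1 + 0.32·h(position 1) + 0.16·h(position 2) + 0.32·0
h(position 2) = 0.2·1 + 0.32·h(position 1) + 0.12·h(position 2) + 0.36·0
Solving: h(position 1) = 0.3801, h(position 2) = 0.3655.
Starting from position 2, the probability is 0.3655.

0.3655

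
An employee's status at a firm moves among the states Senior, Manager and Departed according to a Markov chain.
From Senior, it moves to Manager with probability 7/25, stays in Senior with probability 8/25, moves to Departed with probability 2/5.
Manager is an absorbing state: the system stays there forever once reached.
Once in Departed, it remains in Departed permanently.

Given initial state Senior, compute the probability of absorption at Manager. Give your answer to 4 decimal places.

0.4118

Let h(s) be the probability of absorption at Manager starting from transient state s. Then h(Manager) = 1 and h(Departed) = 0. By first-step analysis:
h(Senior) = 0.32·h(Senior) + 0.28·1 + 0.4·0
Solving: h(Senior) = 0.4118.
Starting from Senior, the probability is 0.4118.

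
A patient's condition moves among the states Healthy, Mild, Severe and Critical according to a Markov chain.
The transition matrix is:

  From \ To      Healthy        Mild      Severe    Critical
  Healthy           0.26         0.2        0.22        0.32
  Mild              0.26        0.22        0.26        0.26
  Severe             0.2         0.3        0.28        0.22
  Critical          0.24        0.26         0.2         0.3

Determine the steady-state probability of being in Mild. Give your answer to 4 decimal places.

0.2453

Let the stationary distribution be π with π = πP and π_1 + π_2 + π_3 + π_4 = 1.
π_1 = 0.26·π_1 + 0.26·π_2 + 0.2·π_3 + 0.24·π_4
π_2 = 0.2·π_1 + 0.22·π_2 + 0.3·π_3 + 0.26·π_4
π_3 = 0.22·π_1 + 0.26·π_2 + 0.28·π_3 + 0.2·π_4
Solving with the normalization constraint gives π = (0.2402, 0.2453, 0.2386, 0.2759).
So the stationary probability of Mild is 0.2453.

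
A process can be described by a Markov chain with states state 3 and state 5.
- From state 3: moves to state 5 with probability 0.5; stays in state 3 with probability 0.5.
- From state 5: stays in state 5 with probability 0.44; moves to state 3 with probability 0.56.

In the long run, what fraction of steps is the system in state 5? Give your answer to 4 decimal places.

0.4717

Let the stationary distribution be π with π = πP and π_1 + π_2 = 1.
π_1 = 0.5·π_1 + 0.56·π_2
Solving with the normalization constraint gives π = (0.5283, 0.4717).
So the stationary probability of state 5 is 0.4717.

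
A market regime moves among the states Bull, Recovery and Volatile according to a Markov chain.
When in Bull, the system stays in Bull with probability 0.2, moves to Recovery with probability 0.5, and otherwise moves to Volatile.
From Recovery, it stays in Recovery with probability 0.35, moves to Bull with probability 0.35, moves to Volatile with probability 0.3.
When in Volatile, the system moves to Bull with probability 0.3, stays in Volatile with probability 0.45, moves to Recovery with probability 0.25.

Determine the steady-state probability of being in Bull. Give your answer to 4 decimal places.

Let the stationary distribution be π with π = πP and π_1 + π_2 + π_3 = 1.
π_1 = 0.2·π_1 + 0.35·π_2 + 0.3·π_3
π_2 = 0.5·π_1 + 0.35·π_2 + 0.25·π_3
Solving with the normalization constraint gives π = (0.2890, 0.3581, 0.3529).
So the stationary probability of Bull is 0.2890.

0.2890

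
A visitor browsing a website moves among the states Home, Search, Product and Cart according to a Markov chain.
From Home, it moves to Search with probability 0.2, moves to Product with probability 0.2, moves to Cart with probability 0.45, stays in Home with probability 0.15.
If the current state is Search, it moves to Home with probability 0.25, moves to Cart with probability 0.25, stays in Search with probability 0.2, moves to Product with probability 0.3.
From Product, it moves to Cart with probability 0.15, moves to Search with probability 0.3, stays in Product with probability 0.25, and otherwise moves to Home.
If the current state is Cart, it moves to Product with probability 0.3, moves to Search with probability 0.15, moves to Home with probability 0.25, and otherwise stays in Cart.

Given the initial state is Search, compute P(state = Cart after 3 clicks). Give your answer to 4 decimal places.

0.2861

Propagate the distribution vector 3 clicks from Search.
After 0 clicks: (0.0000, 1.0000, 0.0000, 0.0000)
After 1 click: (0.2500, 0.2000, 0.3000, 0.2500)
After 2 clicks: (0.2400, 0.2175, 0.2600, 0.2825)
After 3 clicks: (0.2390, 0.2119, 0.2630, 0.2861)
P(in Cart after 3 clicks) = 0.2861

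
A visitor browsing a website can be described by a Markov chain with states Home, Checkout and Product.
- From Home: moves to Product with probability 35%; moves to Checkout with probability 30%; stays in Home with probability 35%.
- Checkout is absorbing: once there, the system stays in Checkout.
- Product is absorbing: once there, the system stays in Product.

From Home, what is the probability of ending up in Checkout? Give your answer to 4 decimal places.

Let h(s) be the probability of absorption at Checkout starting from transient state s. Then h(Checkout) = 1 and h(Product) = 0. By first-step analysis:
h(Home) = 0.35·h(Home) + 0.3·1 + 0.35·0
Solving: h(Home) = 0.4615.
Starting from Home, the probability is 0.4615.

0.4615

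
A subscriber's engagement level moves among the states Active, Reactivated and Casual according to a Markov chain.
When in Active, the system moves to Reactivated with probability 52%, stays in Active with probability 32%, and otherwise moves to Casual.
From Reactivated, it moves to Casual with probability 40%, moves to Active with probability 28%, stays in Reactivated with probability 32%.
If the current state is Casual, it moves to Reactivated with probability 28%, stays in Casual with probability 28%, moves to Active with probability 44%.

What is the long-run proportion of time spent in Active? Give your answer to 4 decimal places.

Let the stationary distribution be π with π = πP and π_1 + π_2 + π_3 = 1.
π_1 = 0.32·π_1 + 0.28·π_2 + 0.44·π_3
π_2 = 0.52·π_1 + 0.32·π_2 + 0.28·π_3
Solving with the normalization constraint gives π = (0.3391, 0.3764, 0.2845).
So the stationary probability of Active is 0.3391.

0.3391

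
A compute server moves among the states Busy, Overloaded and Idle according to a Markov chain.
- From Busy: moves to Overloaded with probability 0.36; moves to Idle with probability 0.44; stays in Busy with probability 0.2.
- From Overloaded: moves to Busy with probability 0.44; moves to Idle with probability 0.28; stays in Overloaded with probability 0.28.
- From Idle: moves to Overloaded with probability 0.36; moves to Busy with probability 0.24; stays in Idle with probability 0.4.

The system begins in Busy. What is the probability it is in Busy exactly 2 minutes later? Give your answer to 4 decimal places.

0.3040

Sum over the intermediate state after 1 minute:
P = P(Busy→Busy)·P(Busy→Busy) + P(Busy→Overloaded)·P(Overloaded→Busy) + P(Busy→Idle)·P(Idle→Busy)
  = 0.2×0.2 + 0.36×0.44 + 0.44×0.24
  = 0.0400 + 0.1584 + 0.1056 = 0.3040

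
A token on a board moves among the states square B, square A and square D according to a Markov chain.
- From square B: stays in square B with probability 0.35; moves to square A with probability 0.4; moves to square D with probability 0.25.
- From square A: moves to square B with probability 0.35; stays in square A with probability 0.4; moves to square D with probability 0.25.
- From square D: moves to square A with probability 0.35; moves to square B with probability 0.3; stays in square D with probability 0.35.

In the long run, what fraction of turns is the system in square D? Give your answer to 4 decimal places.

0.2778

Let the stationary distribution be π with π = πP and π_1 + π_2 + π_3 = 1.
π_1 = 0.35·π_1 + 0.35·π_2 + 0.3·π_3
π_2 = 0.4·π_1 + 0.4·π_2 + 0.35·π_3
Solving with the normalization constraint gives π = (0.3361, 0.3861, 0.2778).
So the stationary probability of square D is 0.2778.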